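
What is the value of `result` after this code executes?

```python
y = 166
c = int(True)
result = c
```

y = 166; c = 1; result = 1

1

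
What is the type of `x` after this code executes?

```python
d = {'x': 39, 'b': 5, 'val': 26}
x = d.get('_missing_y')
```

dict.get() returns None when key not found

NoneType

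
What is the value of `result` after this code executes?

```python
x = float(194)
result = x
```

x = 194.0; result = 194.0

194.0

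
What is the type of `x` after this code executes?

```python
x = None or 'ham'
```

'or' with None returns the other truthy value (str)

str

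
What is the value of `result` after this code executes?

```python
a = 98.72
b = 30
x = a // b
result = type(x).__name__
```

a is float; b is int; x is float; result = 'float'

'float'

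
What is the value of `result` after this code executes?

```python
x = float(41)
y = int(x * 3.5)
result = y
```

x = 41.0; y = 143; result = 143

143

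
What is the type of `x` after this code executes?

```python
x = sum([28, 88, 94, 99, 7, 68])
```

sum() of ints returns int

int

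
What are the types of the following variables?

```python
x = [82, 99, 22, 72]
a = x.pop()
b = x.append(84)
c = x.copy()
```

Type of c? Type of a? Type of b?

copy() returns list; pop() returns element; append() returns None

list, int, NoneType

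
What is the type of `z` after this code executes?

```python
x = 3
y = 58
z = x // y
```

int // int = int

int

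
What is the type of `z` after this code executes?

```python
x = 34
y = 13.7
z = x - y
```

int - float = float

float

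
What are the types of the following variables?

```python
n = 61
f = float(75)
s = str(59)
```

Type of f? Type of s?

f is assigned the result of calling float(), which returns a float; s is assigned the result of calling str(), which returns a str

float, str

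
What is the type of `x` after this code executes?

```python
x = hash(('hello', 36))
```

hash() returns int

int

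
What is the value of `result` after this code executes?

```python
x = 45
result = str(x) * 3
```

x = 45; result = '454545'

'454545'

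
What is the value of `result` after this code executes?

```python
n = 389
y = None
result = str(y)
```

n = 389; y = None; result = 'None'

'None'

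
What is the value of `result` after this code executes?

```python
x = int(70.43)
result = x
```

x = 70; result = 70

70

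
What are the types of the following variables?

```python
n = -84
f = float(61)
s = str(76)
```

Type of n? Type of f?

n is assigned a bare integer (no decimal point), so it is an int; f is assigned the result of calling float(), which returns a float

int, float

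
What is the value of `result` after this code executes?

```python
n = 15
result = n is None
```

n = 15; result = False

False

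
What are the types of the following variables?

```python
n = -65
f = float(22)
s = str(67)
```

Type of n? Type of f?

n is assigned a bare integer (no decimal point), so it is an int; f is assigned the result of calling float(), which returns a float

int, float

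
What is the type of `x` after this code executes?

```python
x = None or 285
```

'or' with None returns the other truthy value

int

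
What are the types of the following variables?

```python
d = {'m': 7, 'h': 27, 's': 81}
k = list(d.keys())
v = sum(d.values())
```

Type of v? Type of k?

sum of ints is int; list() converts to list

int, list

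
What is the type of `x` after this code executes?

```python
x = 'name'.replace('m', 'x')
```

str.replace() returns str

str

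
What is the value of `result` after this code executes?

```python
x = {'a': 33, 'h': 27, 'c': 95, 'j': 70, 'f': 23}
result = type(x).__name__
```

x is dict; result = 'dict'

'dict'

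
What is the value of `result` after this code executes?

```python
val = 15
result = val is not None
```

val = 15; result = True

True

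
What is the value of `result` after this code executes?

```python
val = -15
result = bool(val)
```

val = -15; result = True

True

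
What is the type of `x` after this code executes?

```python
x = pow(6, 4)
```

pow(int, int) returns int

int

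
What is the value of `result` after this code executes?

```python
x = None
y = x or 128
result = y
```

x = None; y = 128; result = 128

128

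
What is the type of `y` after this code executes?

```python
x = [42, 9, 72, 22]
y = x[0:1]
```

Slicing a list returns a list

list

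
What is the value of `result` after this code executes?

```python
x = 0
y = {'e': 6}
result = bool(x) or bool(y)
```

x = 0; y = {'e': 6}; result = True

True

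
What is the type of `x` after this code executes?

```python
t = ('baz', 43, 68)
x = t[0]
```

Index 0 of tuple is a str literal

str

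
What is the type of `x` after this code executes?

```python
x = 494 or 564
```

'or' returns first truthy value (int)

int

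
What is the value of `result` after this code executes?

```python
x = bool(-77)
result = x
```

x = True; result = True

True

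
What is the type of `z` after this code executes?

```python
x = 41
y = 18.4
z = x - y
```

int - float = float

float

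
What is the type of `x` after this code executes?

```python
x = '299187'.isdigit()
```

str.isdigit() returns bool

bool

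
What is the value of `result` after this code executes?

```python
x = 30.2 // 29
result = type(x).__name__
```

x is float; result = 'float'

'float'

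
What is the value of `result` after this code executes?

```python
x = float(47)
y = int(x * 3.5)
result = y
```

x = 47.0; y = 164; result = 164

164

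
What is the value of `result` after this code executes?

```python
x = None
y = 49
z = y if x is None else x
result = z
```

x = None; y = 49; z = 49; result = 49

49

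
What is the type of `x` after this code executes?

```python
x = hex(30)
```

hex() returns str representation

str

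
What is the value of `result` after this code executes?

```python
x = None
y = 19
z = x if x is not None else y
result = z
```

x = None; y = 19; z = 19; result = 19

19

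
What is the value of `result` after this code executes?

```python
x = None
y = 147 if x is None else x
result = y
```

x = None; y = 147; result = 147

147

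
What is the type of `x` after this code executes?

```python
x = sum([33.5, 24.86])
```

sum() of floats returns float

float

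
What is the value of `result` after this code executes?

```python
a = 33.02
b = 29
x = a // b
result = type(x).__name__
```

a is float; b is int; x is float; result = 'float'

'float'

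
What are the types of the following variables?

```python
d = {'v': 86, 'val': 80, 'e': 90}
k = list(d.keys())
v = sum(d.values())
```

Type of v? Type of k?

sum of ints is int; list() converts to list

int, list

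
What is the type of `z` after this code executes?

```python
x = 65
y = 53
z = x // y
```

int // int = int

int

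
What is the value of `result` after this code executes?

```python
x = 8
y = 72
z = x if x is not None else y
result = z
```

x = 8; y = 72; z = 8; result = 8

8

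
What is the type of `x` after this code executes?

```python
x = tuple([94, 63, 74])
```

tuple() constructor returns tuple

tuple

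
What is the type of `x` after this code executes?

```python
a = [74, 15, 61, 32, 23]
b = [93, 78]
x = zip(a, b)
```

zip() returns a zip object

zip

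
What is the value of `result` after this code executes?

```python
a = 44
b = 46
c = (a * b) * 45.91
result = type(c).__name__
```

a is int; b is int; c is float; result = 'float'

'float'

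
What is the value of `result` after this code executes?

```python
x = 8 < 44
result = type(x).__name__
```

x is bool; result = 'bool'

'bool'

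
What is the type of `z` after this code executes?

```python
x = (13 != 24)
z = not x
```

'not' returns bool

bool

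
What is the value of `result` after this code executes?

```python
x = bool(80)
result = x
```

x = True; result = True

True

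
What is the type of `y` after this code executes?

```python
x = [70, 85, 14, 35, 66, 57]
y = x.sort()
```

list.sort() returns None (mutates in place)

NoneType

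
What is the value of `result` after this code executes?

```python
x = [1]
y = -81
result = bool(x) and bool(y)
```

x = [1]; y = -81; result = True

True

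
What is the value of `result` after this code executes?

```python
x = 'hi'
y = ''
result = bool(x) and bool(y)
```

x = 'hi'; y = ''; result = False

False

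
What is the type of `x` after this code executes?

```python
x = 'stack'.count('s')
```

str.count() returns int

int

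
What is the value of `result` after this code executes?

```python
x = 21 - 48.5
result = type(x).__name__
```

x is float; result = 'float'

'float'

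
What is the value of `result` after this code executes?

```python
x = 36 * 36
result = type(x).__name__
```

x is int; result = 'int'

'int'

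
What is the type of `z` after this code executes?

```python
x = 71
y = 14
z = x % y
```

int % int = int

int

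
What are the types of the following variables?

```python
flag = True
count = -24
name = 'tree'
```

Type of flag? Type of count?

flag is assigned the constant True, which has type bool; count is assigned a bare integer (no decimal point), so it is an int

bool, int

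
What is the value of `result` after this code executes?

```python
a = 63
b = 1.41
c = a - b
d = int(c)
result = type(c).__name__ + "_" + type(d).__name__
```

a is int; b is float; c is float; d is int; result = 'float_int'

'float_int'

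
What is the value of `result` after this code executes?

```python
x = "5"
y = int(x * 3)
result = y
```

x = '5'; y = 555; result = 555

555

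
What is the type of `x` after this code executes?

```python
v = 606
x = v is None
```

'is' comparison returns bool

bool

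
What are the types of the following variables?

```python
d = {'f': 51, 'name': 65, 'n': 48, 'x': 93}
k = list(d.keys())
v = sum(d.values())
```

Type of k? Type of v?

list() converts to list; sum of ints is int

list, int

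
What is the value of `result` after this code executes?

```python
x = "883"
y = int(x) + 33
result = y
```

x = '883'; y = 916; result = 916

916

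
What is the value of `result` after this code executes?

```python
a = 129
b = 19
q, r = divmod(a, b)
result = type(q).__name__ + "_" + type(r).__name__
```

a is int; b is int; q is int; r is int; result = 'int_int'

'int_int'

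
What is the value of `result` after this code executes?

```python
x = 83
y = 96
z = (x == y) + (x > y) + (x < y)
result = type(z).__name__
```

x is int; y is int; z is int; result = 'int'

'int'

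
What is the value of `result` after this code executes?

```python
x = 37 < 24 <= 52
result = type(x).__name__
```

x is bool; result = 'bool'

'bool'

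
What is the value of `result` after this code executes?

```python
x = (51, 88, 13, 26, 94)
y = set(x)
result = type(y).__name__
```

x is tuple; y is set; result = 'set'

'set'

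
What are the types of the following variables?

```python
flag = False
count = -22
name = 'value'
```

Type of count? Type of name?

count is assigned a bare integer (no decimal point), so it is an int; name is assigned a quoted string literal, so it is a str

int, str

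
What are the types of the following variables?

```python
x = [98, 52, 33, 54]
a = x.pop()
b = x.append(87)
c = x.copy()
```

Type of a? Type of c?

pop() returns element; copy() returns list

int, list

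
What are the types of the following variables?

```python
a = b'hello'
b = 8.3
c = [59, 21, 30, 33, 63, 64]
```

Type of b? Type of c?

b is assigned a number with a decimal point, so it is a float; c is assigned a list literal (square brackets)

float, list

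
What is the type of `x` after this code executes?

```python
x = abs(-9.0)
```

abs() of float returns float

float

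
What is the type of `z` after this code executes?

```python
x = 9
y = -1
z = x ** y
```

int ** negative = float

float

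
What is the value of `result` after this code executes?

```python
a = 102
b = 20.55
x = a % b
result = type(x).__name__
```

a is int; b is float; x is float; result = 'float'

'float'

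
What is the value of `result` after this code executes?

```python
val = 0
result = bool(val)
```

val = 0; result = False

False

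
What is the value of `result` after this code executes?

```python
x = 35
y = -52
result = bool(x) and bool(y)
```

x = 35; y = -52; result = True

True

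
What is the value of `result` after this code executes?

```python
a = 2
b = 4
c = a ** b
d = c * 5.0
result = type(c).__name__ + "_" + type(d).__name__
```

a is int; b is int; c is int; d is float; result = 'int_float'

'int_float'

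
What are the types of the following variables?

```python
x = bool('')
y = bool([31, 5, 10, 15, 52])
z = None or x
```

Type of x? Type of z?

bool() returns bool; None or bool returns the bool

bool, bool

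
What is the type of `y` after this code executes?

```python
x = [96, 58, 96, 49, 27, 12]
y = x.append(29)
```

list.append() returns None (mutates in place)

NoneType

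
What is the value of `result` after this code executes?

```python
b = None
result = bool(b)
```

b = None; result = False

False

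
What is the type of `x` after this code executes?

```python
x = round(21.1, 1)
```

round() with decimal places returns float

float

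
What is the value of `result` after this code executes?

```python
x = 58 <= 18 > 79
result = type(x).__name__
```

x is bool; result = 'bool'

'bool'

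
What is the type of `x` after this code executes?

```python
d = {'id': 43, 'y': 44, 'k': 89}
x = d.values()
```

.values() returns dict_values view

dict_values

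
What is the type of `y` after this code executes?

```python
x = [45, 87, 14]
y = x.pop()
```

list.pop() returns the popped element

int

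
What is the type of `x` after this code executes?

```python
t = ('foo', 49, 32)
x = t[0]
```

Index 0 of tuple is a str literal

str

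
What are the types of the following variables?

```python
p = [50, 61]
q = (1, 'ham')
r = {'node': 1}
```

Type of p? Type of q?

p is assigned a list literal (square brackets); q is assigned a tuple (parenthesized, comma-separated values)

list, tuple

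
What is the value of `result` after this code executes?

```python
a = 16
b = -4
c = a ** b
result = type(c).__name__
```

a is int; b is int; c is float; result = 'float'

'float'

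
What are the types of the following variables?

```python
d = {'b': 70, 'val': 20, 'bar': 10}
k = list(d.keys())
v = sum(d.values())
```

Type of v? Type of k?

sum of ints is int; list() converts to list

int, list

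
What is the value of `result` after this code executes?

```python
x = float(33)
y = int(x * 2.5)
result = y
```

x = 33.0; y = 82; result = 82

82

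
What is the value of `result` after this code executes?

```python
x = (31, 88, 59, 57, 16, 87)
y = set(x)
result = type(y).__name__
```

x is tuple; y is set; result = 'set'

'set'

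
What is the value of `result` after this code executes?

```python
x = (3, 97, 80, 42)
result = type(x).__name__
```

x is tuple; result = 'tuple'

'tuple'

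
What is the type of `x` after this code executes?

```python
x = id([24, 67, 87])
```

id() returns int

int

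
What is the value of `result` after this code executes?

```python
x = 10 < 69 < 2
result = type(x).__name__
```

x is bool; result = 'bool'

'bool'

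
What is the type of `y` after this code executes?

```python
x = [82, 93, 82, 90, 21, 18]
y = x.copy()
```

list.copy() returns list

list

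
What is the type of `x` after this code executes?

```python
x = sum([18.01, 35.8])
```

sum() of floats returns float

float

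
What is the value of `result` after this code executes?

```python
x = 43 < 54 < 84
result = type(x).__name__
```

x is bool; result = 'bool'

'bool'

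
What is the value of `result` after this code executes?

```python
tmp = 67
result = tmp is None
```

tmp = 67; result = False

False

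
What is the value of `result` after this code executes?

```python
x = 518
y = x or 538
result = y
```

x = 518; y = 518; result = 518

518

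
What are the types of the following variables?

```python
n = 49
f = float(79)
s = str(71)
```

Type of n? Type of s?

n is assigned a bare integer (no decimal point), so it is an int; s is assigned the result of calling str(), which returns a str

int, str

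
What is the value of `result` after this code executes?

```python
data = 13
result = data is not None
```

data = 13; result = True

True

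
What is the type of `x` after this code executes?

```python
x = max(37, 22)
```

max() of ints returns int

int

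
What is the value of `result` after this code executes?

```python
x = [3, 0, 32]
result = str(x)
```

x = [3, 0, 32]; result = '[3, 0, 32]'

'[3, 0, 32]'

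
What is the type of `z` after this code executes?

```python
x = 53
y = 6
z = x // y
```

int // int = int

int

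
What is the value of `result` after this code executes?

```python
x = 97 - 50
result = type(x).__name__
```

x is int; result = 'int'

'int'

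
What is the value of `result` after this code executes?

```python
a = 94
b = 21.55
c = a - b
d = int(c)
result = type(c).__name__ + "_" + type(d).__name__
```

a is int; b is float; c is float; d is int; result = 'float_int'

'float_int'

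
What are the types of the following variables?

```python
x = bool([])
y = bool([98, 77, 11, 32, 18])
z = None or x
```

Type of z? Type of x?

None or bool returns the bool; bool() returns bool

bool, bool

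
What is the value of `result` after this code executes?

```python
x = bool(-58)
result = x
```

x = True; result = True

True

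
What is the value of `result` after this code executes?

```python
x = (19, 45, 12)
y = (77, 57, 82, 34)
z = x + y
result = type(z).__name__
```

x is tuple; y is tuple; z is tuple; result = 'tuple'

'tuple'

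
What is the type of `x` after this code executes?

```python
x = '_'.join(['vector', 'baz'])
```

str.join() returns str

str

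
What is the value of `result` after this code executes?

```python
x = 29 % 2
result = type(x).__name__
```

x is int; result = 'int'

'int'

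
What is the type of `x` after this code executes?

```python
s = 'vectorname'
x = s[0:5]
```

Slicing a str returns str

str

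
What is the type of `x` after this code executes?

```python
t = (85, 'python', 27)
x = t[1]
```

Index 1 of tuple is a str literal

str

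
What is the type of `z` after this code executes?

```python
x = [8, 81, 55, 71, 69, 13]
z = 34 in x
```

'in' operator returns bool

bool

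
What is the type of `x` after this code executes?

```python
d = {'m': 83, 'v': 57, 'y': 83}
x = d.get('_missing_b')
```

dict.get() returns None when key not found

NoneType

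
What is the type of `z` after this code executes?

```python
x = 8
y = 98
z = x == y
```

Equality comparison returns bool

bool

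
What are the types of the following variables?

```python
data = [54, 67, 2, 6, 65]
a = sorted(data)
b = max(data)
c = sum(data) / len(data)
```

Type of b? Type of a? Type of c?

max of ints returns int; sorted() returns list; int / int = float

int, list, float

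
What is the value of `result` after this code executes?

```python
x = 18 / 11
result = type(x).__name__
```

x is float; result = 'float'

'float'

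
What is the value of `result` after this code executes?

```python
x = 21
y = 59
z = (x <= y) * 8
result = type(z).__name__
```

x is int; y is int; z is int; result = 'int'

'int'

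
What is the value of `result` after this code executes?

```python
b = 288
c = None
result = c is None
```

b = 288; c = None; result = True

True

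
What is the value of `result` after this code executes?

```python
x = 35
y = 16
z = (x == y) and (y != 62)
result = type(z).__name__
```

x is int; y is int; z is bool; result = 'bool'

'bool'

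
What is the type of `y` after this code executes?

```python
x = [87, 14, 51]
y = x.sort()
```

list.sort() returns None (mutates in place)

NoneType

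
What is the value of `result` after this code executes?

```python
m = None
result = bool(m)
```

m = None; result = False

False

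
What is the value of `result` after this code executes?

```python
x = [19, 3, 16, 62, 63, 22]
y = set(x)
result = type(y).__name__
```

x is list; y is set; result = 'set'

'set'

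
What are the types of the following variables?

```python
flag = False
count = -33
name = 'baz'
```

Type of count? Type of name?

count is assigned a bare integer (no decimal point), so it is an int; name is assigned a quoted string literal, so it is a str

int, str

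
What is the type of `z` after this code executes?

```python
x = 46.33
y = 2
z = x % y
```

float % int = float

float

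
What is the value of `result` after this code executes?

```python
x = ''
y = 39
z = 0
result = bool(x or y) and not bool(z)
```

x = ''; y = 39; z = 0; result = True

True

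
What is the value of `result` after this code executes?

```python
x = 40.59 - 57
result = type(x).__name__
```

x is float; result = 'float'

'float'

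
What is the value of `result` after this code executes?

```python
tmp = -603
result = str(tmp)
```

tmp = -603; result = '-603'

'-603'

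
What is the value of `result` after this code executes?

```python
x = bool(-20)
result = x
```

x = True; result = True

True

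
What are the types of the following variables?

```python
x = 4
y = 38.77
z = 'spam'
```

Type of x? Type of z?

x is assigned a bare integer (no decimal point), so it is an int; z is assigned a quoted string literal, so it is a str

int, str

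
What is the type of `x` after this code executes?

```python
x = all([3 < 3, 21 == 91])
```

all() returns bool

bool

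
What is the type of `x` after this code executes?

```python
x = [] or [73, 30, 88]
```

'or' returns first truthy value (list)

list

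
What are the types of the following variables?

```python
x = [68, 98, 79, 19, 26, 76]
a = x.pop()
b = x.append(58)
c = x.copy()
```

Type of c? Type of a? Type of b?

copy() returns list; pop() returns element; append() returns None

list, int, NoneType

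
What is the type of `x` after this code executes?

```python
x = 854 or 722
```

'or' returns first truthy value (int)

int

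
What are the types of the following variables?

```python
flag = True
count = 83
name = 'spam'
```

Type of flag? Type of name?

flag is assigned the constant True, which has type bool; name is assigned a quoted string literal, so it is a str

bool, str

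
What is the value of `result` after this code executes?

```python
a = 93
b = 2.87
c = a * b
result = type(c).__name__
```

a is int; b is float; c is float; result = 'float'

'float'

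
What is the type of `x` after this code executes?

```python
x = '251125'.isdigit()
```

str.isdigit() returns bool

bool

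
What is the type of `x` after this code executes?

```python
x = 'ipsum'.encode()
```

str.encode() returns bytes

bytes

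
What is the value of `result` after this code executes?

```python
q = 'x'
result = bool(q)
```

q = 'x'; result = True

True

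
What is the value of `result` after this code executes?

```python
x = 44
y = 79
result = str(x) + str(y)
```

x = 44; y = 79; result = '4479'

'4479'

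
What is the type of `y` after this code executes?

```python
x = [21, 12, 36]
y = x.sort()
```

list.sort() returns None (mutates in place)

NoneType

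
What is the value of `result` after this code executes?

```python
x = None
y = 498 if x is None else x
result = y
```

x = None; y = 498; result = 498

498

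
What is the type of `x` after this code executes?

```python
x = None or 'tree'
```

'or' with None returns the other truthy value (str)

str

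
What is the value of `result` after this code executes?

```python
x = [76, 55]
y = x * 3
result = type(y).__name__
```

x is list; y is list; result = 'list'

'list'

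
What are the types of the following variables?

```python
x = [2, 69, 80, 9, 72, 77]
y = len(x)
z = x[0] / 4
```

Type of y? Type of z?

len() returns int; int / int = float

int, float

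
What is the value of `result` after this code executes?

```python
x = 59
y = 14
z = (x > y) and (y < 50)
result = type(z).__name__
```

x is int; y is int; z is bool; result = 'bool'

'bool'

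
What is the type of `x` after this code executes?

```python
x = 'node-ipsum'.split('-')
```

str.split() returns list

list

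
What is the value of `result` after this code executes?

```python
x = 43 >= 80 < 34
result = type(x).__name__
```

x is bool; result = 'bool'

'bool'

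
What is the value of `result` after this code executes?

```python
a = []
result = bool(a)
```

a = []; result = False

False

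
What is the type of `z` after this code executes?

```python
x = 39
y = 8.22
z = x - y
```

int - float = float

float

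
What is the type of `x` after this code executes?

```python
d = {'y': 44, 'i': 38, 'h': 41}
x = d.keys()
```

.keys() returns dict_keys view

dict_keys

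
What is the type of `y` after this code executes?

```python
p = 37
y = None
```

None has type NoneType

NoneType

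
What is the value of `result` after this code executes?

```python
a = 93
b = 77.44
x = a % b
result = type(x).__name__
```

a is int; b is float; x is float; result = 'float'

'float'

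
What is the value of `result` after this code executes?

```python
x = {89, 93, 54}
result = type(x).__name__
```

x is set; result = 'set'

'set'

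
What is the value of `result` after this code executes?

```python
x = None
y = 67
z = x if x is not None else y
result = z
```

x = None; y = 67; z = 67; result = 67

67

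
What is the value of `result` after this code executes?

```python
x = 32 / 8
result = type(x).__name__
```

x is float; result = 'float'

'float'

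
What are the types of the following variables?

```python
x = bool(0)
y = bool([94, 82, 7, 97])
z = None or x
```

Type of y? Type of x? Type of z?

bool() returns bool; bool() returns bool; None or bool returns the bool

bool, bool, bool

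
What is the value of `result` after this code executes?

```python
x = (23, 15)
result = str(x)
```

x = (23, 15); result = '(23, 15)'

'(23, 15)'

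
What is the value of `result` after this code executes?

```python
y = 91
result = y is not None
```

y = 91; result = True

True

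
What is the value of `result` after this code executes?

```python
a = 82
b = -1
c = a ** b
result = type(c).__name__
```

a is int; b is int; c is float; result = 'float'

'float'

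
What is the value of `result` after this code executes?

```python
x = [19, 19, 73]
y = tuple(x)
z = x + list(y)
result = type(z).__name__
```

x is list; y is tuple; z is list; result = 'list'

'list'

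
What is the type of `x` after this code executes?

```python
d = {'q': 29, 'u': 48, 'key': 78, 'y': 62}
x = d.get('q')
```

dict.get() returns value type when found

int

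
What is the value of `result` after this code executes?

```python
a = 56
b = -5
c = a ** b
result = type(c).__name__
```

a is int; b is int; c is float; result = 'float'

'float'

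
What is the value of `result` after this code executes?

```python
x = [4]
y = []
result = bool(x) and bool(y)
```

x = [4]; y = []; result = False

False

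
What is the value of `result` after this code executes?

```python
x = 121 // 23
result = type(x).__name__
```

x is int; result = 'int'

'int'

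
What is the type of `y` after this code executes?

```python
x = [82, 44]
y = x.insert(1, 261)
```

list.insert() returns None

NoneType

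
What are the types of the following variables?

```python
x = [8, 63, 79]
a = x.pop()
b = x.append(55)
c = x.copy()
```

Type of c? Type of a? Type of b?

copy() returns list; pop() returns element; append() returns None

list, int, NoneType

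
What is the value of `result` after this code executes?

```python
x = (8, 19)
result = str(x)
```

x = (8, 19); result = '(8, 19)'

'(8, 19)'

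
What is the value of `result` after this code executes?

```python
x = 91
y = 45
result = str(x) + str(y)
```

x = 91; y = 45; result = '9145'

'9145'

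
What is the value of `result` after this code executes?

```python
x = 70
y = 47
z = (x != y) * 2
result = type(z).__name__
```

x is int; y is int; z is int; result = 'int'

'int'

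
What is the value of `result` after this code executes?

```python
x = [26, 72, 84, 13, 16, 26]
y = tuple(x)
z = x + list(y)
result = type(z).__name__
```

x is list; y is tuple; z is list; result = 'list'

'list'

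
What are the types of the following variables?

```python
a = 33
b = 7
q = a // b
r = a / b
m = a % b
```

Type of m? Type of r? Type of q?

% of ints returns int; / returns float; // returns int

int, float, int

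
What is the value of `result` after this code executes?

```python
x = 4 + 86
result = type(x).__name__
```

x is int; result = 'int'

'int'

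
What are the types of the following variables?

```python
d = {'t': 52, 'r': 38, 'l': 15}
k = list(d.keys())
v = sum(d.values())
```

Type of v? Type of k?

sum of ints is int; list() converts to list

int, list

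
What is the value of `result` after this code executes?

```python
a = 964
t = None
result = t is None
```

a = 964; t = None; result = True

True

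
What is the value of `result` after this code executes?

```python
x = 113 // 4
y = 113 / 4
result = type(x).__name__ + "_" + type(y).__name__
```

x is int; y is float; result = 'int_float'

'int_float'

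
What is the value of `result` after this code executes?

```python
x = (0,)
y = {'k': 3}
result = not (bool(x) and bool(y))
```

x = (0,); y = {'k': 3}; result = False

False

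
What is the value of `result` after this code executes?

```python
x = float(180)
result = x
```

x = 180.0; result = 180.0

180.0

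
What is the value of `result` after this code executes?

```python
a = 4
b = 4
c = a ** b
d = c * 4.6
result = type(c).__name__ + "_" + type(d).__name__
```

a is int; b is int; c is int; d is float; result = 'int_float'

'int_float'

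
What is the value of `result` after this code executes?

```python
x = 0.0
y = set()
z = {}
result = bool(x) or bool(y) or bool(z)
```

x = 0.0; y = set(); z = {}; result = False

False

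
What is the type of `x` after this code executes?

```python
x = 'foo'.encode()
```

str.encode() returns bytes

bytes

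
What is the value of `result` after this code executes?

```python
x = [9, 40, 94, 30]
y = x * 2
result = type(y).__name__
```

x is list; y is list; result = 'list'

'list'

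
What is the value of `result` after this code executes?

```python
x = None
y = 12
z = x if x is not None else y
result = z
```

x = None; y = 12; z = 12; result = 12

12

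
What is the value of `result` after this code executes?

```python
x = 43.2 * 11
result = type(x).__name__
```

x is float; result = 'float'

'float'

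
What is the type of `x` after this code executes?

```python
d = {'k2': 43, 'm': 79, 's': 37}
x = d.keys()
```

.keys() returns dict_keys view

dict_keys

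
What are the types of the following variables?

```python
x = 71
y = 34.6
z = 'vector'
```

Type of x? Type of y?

x is assigned a bare integer (no decimal point), so it is an int; y is assigned a number with a decimal point, so it is a float

int, float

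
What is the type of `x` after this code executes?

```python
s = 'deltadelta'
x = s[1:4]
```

Slicing a str returns str

str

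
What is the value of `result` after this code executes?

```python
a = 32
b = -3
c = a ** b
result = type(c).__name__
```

a is int; b is int; c is float; result = 'float'

'float'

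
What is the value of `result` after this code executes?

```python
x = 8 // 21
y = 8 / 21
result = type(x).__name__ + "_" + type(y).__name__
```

x is int; y is float; result = 'int_float'

'int_float'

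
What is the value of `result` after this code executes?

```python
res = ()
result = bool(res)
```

res = (); result = False

False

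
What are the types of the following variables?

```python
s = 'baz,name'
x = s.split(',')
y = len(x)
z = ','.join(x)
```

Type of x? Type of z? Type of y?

str.split() returns list; str.join() returns str; len() returns int

list, str, int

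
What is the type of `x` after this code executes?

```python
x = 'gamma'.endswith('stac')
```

str.endswith() returns bool

bool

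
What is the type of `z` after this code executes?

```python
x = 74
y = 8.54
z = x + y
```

int + float = float

float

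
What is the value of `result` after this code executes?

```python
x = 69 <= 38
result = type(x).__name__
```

x is bool; result = 'bool'

'bool'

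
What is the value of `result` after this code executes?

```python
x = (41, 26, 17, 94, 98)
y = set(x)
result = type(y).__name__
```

x is tuple; y is set; result = 'set'

'set'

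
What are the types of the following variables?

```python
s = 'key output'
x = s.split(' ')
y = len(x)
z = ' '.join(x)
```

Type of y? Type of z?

len() returns int; str.join() returns str

int, str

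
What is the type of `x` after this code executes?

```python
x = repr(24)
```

repr() returns str

str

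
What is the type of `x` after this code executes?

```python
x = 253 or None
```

'or' returns first truthy value

int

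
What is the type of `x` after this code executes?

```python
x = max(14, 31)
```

max() of ints returns int

int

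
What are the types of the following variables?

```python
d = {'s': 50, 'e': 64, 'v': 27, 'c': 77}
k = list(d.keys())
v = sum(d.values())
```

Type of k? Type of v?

list() converts to list; sum of ints is int

list, int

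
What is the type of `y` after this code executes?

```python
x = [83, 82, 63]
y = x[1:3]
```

Slicing a list returns a list

list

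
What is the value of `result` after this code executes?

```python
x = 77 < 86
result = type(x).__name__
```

x is bool; result = 'bool'

'bool'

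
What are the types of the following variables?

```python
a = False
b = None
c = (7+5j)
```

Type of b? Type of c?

b is assigned None, whose type is NoneType; c is assigned (7+5j), an int plus an imaginary literal (j suffix), which evaluates to complex

NoneType, complex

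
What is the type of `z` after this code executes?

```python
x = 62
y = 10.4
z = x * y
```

int * float = float

float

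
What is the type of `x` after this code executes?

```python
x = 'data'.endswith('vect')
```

str.endswith() returns bool

bool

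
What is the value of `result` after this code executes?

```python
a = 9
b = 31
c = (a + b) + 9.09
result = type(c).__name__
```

a is int; b is int; c is float; result = 'float'

'float'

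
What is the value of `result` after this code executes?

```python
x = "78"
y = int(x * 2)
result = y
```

x = '78'; y = 7878; result = 7878

7878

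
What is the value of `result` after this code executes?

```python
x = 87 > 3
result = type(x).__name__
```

x is bool; result = 'bool'

'bool'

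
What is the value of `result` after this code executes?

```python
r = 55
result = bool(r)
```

r = 55; result = True

True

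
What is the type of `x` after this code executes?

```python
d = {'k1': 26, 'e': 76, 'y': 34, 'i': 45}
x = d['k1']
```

Accessing dict[str, int] with str key returns int

int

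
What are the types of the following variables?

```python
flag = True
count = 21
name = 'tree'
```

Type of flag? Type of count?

flag is assigned the constant True, which has type bool; count is assigned a bare integer (no decimal point), so it is an int

bool, int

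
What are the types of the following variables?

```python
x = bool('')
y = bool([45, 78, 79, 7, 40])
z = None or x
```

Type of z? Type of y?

None or bool returns the bool; bool() returns bool

bool, bool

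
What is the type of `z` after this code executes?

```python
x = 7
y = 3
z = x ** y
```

positive int ** positive int = int

int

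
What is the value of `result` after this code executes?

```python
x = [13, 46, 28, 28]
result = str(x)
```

x = [13, 46, 28, 28]; result = '[13, 46, 28, 28]'

'[13, 46, 28, 28]'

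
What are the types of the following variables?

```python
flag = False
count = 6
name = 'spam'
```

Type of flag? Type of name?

flag is assigned the constant False, which has type bool; name is assigned a quoted string literal, so it is a str

bool, str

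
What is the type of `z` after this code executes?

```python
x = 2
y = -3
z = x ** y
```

int ** negative = float

float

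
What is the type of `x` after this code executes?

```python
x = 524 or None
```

'or' returns first truthy value

int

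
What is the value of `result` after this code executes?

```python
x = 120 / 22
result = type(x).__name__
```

x is float; result = 'float'

'float'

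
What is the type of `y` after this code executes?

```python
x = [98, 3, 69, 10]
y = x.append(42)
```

list.append() returns None (mutates in place)

NoneType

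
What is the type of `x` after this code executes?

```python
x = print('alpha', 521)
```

print() returns None

NoneType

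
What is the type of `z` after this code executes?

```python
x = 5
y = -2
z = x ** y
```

int ** negative = float

float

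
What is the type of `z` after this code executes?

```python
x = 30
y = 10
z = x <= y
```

Comparison returns bool

bool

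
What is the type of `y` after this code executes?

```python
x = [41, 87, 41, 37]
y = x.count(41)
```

list.count() returns int

int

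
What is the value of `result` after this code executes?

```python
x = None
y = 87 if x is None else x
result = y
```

x = None; y = 87; result = 87

87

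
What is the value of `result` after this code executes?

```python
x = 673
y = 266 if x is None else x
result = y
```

x = 673; y = 673; result = 673

673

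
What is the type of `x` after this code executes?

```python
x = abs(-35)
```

abs() of int returns int

int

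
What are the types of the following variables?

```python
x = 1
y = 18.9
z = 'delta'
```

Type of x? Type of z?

x is assigned a bare integer (no decimal point), so it is an int; z is assigned a quoted string literal, so it is a str

int, str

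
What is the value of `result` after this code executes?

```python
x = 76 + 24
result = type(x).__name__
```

x is int; result = 'int'

'int'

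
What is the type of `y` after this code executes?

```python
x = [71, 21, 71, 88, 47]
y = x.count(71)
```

list.count() returns int

int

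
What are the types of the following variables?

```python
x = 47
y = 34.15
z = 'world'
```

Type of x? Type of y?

x is assigned a bare integer (no decimal point), so it is an int; y is assigned a number with a decimal point, so it is a float

int, float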